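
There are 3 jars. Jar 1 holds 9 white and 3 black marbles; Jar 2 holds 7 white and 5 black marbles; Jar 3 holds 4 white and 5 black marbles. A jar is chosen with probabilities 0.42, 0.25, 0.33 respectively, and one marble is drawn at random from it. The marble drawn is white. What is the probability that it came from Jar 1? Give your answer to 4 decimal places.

P(white|Jar 1) = 0.75; P(white|Jar 2) = 0.5833; P(white|Jar 3) = 0.4444.
Prior × likelihood for each source: 0.42·0.75=0.3150, 0.25·0.5833=0.1458, 0.33·0.4444=0.1467. Summing gives P(white) = 0.60750.
P(Jar 1 | white) = 0.3150 / 0.60750 = 0.5185.

Posterior probability ≈ 0.5185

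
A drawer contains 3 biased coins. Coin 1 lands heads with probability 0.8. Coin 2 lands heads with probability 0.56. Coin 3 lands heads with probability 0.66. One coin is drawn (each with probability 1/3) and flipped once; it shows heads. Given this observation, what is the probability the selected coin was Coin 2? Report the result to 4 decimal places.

Posterior probability ≈ 0.2772

Tabulate prior·likelihood by source: [1] prior 0.333333, lik 0.8, product 0.2667; [2] prior 0.333333, lik 0.56, product 0.1867; [3] prior 0.333333, lik 0.66, product 0.2200.
Normalizing constant = 0.67333; the posterior for Coin 2 is its product over the sum, 0.1867/0.67333 = 0.2772.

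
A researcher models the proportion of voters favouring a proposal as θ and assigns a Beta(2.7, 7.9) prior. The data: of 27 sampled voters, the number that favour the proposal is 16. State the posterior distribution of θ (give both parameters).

Posterior: Beta(18.7, 18.9)

The binomial likelihood is conjugate to the Beta prior: with 16 successes and 11 failures, the posterior is Beta(2.7+16, 7.9+11) = Beta(18.7, 18.9).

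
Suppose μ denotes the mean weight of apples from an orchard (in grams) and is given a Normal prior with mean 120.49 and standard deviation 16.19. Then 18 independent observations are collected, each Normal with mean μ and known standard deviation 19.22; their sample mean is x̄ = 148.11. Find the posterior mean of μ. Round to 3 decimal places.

Posterior mean ≈ 146.104

With known σ, the Normal prior is conjugate. Weight on the data is w = (n/σ²)/(n/σ² + 1/τ₀²) = 0.0487266/(0.0487266+0.00381510) = 0.92739.
Posterior mean = w·x̄ + (1−w)·μ₀ = 0.92739·148.11 + 0.072611·120.49 = 146.104.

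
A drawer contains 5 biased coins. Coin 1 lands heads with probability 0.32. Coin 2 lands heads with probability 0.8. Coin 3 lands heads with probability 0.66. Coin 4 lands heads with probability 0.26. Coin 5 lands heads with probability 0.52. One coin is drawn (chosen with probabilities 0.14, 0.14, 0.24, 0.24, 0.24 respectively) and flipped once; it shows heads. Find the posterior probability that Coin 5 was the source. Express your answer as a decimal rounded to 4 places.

Posterior probability ≈ 0.2484

Tabulate prior·likelihood by source: [1] prior 0.14, lik 0.32, product 0.04480; [2] prior 0.14, lik 0.8, product 0.1120; [3] prior 0.24, lik 0.66, product 0.1584; [4] prior 0.24, lik 0.26, product 0.06240; [5] prior 0.24, lik 0.52, product 0.1248.
Normalizing constant = 0.50240; the posterior for Coin 5 is its product over the sum, 0.1248/0.50240 = 0.2484.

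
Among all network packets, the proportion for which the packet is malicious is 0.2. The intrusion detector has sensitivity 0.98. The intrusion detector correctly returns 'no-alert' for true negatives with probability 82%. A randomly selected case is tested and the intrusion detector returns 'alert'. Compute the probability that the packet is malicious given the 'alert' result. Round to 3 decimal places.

Let H be the event that the packet is malicious. P(H) = 0.2, so P(¬H) = 0.8. With E the 'alert' result, P(E|H) = 0.98 and P(E|¬H) = 0.18.
P(E) = 0.98·0.2 + 0.18·0.8 = 0.19600 + 0.14400 = 0.34000.
By Bayes' theorem, P(H|E) = 0.19600 / 0.34000 = 0.576.

P(H | E) ≈ 0.576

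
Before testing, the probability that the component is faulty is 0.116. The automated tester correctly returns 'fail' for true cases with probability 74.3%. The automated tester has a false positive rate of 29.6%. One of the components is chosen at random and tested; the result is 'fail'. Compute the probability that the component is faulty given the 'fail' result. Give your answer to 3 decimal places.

Let H be the event that the component is faulty. P(H) = 0.116, so P(¬H) = 0.884. With E the 'fail' result, P(E|H) = 0.743 and P(E|¬H) = 0.296.
P(E) = 0.743·0.116 + 0.296·0.884 = 0.086188 + 0.26166 = 0.34785.
By Bayes' theorem, P(H|E) = 0.086188 / 0.34785 = 0.248.

P(H | E) ≈ 0.248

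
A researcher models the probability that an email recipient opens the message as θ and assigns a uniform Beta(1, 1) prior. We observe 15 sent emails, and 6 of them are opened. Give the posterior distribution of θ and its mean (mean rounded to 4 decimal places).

Posterior: Beta(7, 10); mean ≈ 0.4118

Observing 6 successes and 9 failures updates Beta(1, 1) by adding the success and failure counts to the two shape parameters: α = 1+6 = 7, β = 1+9 = 10.
Posterior mean = α/(α+β) = 7/17 = 0.4118.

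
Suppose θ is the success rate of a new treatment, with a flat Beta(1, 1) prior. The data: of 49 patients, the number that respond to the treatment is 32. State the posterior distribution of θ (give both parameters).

Posterior: Beta(33, 18)

The binomial likelihood is conjugate to the Beta prior: with 32 successes and 17 failures, the posterior is Beta(1+32, 1+17) = Beta(33, 18).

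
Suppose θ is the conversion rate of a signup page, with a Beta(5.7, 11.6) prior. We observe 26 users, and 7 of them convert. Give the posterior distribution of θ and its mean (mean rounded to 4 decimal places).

Posterior: Beta(12.7, 30.6); mean ≈ 0.2933

The binomial likelihood is conjugate to the Beta prior: with 7 successes and 19 failures, the posterior is Beta(5.7+7, 11.6+19) = Beta(12.7, 30.6).
Posterior mean = α/(α+β) = 12.7/43.3 = 0.2933.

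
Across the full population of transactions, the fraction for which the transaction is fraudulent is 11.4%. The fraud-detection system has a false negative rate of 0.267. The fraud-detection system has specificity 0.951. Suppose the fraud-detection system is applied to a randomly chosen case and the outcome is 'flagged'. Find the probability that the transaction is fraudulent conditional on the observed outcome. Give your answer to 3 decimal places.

P(H | E) ≈ 0.658

Write H for 'the transaction is fraudulent'. Prior odds H:¬H = 0.114/0.886 = 0.12867. For the 'flagged' outcome, the likelihood ratio is 0.733/0.049 = 14.959.
Posterior odds = 0.12867 × 14.959 = 1.9248, so P(H|E) = 1.9248/(1+1.9248) = 0.658.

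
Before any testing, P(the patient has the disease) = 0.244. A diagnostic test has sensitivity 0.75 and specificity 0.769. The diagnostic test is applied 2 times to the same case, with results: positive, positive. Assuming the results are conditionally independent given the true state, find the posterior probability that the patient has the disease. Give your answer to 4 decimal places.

With H the event that the patient has the disease, the joint likelihood of the observed sequence is P(data|H) = 0.75·0.75 = 0.56250 and P(data|¬H) = 0.231·0.231 = 0.053361.
Bayes: P(H|data) = 0.244·0.56250 / (0.244·0.56250 + 0.756·0.053361) = 0.13725/0.17759 = 0.7728.

Posterior P(H) ≈ 0.7728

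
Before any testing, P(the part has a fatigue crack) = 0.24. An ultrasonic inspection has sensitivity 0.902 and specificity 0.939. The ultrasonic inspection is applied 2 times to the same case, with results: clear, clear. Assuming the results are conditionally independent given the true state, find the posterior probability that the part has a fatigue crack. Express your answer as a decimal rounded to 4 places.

Let H be the event that the part has a fatigue crack; start with P(H) = 0.24. P('indication'|H) = 0.902, P('indication'|¬H) = 0.061.
Update on result 1 ('clear'): P(H) ← 0.098·0.2400 / (0.098·0.2400 + 0.939·0.7600) = 0.023520/0.73716 = 0.0319.
Update on result 2 ('clear'): P(H) ← 0.098·0.0319 / (0.098·0.0319 + 0.939·0.9681) = 0.0031268/0.91217 = 0.0034.

Posterior P(H) ≈ 0.0034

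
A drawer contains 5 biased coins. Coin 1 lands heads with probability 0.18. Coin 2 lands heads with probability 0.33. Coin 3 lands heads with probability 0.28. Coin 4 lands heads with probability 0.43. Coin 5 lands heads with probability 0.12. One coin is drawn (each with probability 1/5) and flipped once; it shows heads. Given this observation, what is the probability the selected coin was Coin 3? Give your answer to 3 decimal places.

P(heads|C1) = 0.18; P(heads|C2) = 0.33; P(heads|C3) = 0.28; P(heads|C4) = 0.43; P(heads|C5) = 0.12.
Prior × likelihood for each source: 0.2·0.18=0.03600, 0.2·0.33=0.06600, 0.2·0.28=0.05600, 0.2·0.43=0.08600, 0.2·0.12=0.02400. Summing gives P(heads) = 0.26800.
P(Coin 3 | heads) = 0.05600 / 0.26800 = 0.209.

Posterior probability ≈ 0.209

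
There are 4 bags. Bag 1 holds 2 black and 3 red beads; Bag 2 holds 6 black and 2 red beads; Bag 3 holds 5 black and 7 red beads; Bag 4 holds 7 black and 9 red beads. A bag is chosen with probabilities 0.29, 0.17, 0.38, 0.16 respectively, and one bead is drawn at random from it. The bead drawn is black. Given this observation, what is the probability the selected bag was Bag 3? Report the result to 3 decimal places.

Tabulate prior·likelihood by source: [1] prior 0.29, lik 0.4, product 0.1160; [2] prior 0.17, lik 0.75, product 0.1275; [3] prior 0.38, lik 0.4167, product 0.1583; [4] prior 0.16, lik 0.4375, product 0.07000.
Normalizing constant = 0.47183; the posterior for Bag 3 is its product over the sum, 0.1583/0.47183 = 0.336.

Posterior probability ≈ 0.336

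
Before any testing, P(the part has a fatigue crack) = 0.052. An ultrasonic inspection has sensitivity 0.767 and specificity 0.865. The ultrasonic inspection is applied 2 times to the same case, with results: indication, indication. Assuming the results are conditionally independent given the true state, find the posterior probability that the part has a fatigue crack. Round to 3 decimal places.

Posterior P(H) ≈ 0.639

Let H be the event that the part has a fatigue crack; start with P(H) = 0.052. P('indication'|H) = 0.767, P('indication'|¬H) = 0.135.
Update on result 1 ('indication'): P(H) ← 0.767·0.0520 / (0.767·0.0520 + 0.135·0.9480) = 0.039884/0.16786 = 0.2376.
Update on result 2 ('indication'): P(H) ← 0.767·0.2376 / (0.767·0.2376 + 0.135·0.7624) = 0.18224/0.28516 = 0.6391.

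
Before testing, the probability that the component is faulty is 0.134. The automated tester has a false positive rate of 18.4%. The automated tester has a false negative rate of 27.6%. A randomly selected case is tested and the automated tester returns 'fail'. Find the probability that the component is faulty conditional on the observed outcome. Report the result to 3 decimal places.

P(H | E) ≈ 0.378

Let H be the event that the component is faulty. P(H) = 0.134, so P(¬H) = 0.866. With E the 'fail' result, P(E|H) = 0.724 and P(E|¬H) = 0.184.
P(E) = 0.724·0.134 + 0.184·0.866 = 0.097016 + 0.15934 = 0.25636.
By Bayes' theorem, P(H|E) = 0.097016 / 0.25636 = 0.378.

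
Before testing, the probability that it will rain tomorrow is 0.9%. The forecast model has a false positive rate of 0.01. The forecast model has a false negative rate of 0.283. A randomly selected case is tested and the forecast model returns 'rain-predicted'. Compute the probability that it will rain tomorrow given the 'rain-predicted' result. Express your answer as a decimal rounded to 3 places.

Write H for 'it will rain tomorrow'. Prior odds H:¬H = 0.009/0.991 = 0.0090817. For the 'rain-predicted' outcome, the likelihood ratio is 0.717/0.01 = 71.700.
Posterior odds = 0.0090817 × 71.700 = 0.65116, so P(H|E) = 0.65116/(1+0.65116) = 0.394.

P(H | E) ≈ 0.394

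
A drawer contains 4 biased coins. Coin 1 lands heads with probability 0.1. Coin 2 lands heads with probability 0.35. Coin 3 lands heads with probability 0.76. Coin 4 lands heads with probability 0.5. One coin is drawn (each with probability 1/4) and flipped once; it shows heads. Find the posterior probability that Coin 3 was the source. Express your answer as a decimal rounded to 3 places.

Tabulate prior·likelihood by source: [1] prior 0.25, lik 0.1, product 0.02500; [2] prior 0.25, lik 0.35, product 0.08750; [3] prior 0.25, lik 0.76, product 0.1900; [4] prior 0.25, lik 0.5, product 0.1250.
Normalizing constant = 0.42750; the posterior for Coin 3 is its product over the sum, 0.1900/0.42750 = 0.444.

Posterior probability ≈ 0.444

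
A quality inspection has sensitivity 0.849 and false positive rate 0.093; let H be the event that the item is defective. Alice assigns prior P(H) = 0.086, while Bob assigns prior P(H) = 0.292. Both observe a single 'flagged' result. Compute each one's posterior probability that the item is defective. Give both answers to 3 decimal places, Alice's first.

The likelihood ratio for a 'flagged' result is 0.849/0.093 = 9.1290.
Alice: prior odds 0.086/0.914 = 0.094092; posterior odds 0.85897; posterior probability 0.462.
Bob: prior odds 0.292/0.708 = 0.41243; posterior odds 3.7651; posterior probability 0.790.

Alice: 0.462; Bob: 0.790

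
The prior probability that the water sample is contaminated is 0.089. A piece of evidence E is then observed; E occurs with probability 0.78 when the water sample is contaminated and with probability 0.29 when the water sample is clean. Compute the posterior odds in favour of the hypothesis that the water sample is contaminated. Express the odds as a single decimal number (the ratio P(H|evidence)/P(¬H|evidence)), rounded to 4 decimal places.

Prior odds = 0.089/(1−0.089) = 0.097695. In log-odds, ln(0.097695) = -2.3259.
Add log likelihood ratio: ln(2.6897) = 0.98941.
Posterior log-odds = -1.3365, so posterior odds = exp(-1.3365) = 0.26277.

Posterior odds ≈ 0.2628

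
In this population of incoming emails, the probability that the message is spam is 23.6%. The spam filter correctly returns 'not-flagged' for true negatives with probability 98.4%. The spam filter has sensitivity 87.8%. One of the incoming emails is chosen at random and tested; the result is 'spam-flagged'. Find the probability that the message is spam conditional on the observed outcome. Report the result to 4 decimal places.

P(H | E) ≈ 0.9443

Let H be the event that the message is spam. P(H) = 0.236, so P(¬H) = 0.764. With E the 'spam-flagged' result, P(E|H) = 0.878 and P(E|¬H) = 0.016.
P(E) = 0.878·0.236 + 0.016·0.764 = 0.20721 + 0.012224 = 0.21943.
By Bayes' theorem, P(H|E) = 0.20721 / 0.21943 = 0.9443.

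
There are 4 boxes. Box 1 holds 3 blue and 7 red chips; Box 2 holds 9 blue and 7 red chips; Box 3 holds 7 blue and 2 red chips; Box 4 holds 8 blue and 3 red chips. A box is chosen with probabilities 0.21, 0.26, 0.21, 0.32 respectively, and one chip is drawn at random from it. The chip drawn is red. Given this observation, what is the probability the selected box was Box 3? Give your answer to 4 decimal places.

P(red|Box 1) = 0.7; P(red|Box 2) = 0.4375; P(red|Box 3) = 0.2222; P(red|Box 4) = 0.2727.
Prior × likelihood for each source: 0.21·0.7=0.1470, 0.26·0.4375=0.1138, 0.21·0.2222=0.04667, 0.32·0.2727=0.08727. Summing gives P(red) = 0.39469.
P(Box 3 | red) = 0.04667 / 0.39469 = 0.1182.

Posterior probability ≈ 0.1182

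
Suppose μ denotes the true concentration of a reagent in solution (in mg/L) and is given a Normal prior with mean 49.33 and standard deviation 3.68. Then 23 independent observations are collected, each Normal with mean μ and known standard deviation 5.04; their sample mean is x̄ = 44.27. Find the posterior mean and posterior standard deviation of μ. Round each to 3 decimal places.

Prior precision 1/τ₀² = 1/3.68² = 0.0738422; data precision n/σ² = 23/5.04² = 0.905455.
Posterior precision = 0.0738422 + 0.905455 = 0.979297, giving posterior SD = 1/√0.979297 = 1.011.
Posterior mean = (0.0738422·49.33 + 0.905455·44.27) / 0.979297 = 44.652.

Posterior mean ≈ 44.652; posterior SD ≈ 1.011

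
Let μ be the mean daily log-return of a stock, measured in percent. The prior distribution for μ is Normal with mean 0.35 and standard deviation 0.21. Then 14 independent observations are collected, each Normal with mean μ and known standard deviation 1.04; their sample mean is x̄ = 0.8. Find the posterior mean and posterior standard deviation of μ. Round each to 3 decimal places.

Prior precision 1/τ₀² = 1/0.21² = 22.6757; data precision n/σ² = 14/1.04² = 12.9438.
Posterior precision = 22.6757 + 12.9438 = 35.6195, giving posterior SD = 1/√35.6195 = 0.168.
Posterior mean = (22.6757·0.35 + 12.9438·0.8) / 35.6195 = 0.514.

Posterior mean ≈ 0.514; posterior SD ≈ 0.168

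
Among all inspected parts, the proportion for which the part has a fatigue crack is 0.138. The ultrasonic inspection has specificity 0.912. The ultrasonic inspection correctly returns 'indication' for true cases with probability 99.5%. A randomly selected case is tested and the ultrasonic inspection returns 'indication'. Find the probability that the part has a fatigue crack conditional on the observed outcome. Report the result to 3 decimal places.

Let H be the event that the part has a fatigue crack. P(H) = 0.138, so P(¬H) = 0.862. With E the 'indication' result, P(E|H) = 0.995 and P(E|¬H) = 0.088.
P(E) = 0.995·0.138 + 0.088·0.862 = 0.13731 + 0.075856 = 0.21317.
By Bayes' theorem, P(H|E) = 0.13731 / 0.21317 = 0.644.

P(H | E) ≈ 0.644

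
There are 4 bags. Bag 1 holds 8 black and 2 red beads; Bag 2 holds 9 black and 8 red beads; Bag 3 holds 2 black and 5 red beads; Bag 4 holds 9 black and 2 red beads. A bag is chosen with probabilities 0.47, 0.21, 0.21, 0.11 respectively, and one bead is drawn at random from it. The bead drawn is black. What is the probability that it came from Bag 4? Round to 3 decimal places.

Posterior probability ≈ 0.141

Tabulate prior·likelihood by source: [1] prior 0.47, lik 0.8, product 0.3760; [2] prior 0.21, lik 0.5294, product 0.1112; [3] prior 0.21, lik 0.2857, product 0.06000; [4] prior 0.11, lik 0.8182, product 0.09000.
Normalizing constant = 0.63718; the posterior for Bag 4 is its product over the sum, 0.09000/0.63718 = 0.141.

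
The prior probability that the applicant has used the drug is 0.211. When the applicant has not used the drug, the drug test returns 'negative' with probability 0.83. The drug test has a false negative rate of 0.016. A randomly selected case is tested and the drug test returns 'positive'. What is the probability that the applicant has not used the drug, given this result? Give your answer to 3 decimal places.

P(¬H | E) ≈ 0.392

Let H be the event that the applicant has used the drug. P(H) = 0.211, so P(¬H) = 0.789. With E the 'positive' result, P(E|H) = 0.984 and P(E|¬H) = 0.17.
P(E) = 0.984·0.211 + 0.17·0.789 = 0.20762 + 0.13413 = 0.34175.
By Bayes' theorem, P(H|E) = 0.20762 / 0.34175 = 0.608. Hence P(¬H|E) = 1 − 0.608 = 0.392.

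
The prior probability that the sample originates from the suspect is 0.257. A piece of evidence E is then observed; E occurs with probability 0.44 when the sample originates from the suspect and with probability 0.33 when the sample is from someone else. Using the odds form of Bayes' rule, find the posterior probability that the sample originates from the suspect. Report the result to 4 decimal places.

Posterior probability ≈ 0.3156

Prior odds = 0.257/(1−0.257) = 0.34590.
Likelihood ratio for E = 0.44/0.33 = 1.3333.
Posterior odds = prior odds × LR = 0.46119.
Posterior probability = odds/(1+odds) = 0.46119/1.4612 = 0.3156.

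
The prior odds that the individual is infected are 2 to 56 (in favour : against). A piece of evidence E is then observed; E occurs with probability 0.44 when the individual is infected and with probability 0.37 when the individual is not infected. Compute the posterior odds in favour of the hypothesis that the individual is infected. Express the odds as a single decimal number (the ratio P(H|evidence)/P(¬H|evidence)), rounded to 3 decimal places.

Posterior odds ≈ 0.042

Prior odds = 2/56 = 0.035714. In log-odds, ln(0.035714) = -3.3322.
Add log likelihood ratio: ln(1.1892) = 0.17327.
Posterior log-odds = -3.1589, so posterior odds = exp(-3.1589) = 0.042471.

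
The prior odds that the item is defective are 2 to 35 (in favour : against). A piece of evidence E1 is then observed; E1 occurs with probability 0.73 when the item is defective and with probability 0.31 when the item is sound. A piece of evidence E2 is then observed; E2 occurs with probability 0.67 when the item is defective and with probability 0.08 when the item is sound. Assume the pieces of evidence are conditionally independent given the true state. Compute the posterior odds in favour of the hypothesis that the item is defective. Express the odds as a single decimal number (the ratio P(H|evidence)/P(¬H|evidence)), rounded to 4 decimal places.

Prior odds = 2/35 = 0.057143.
Likelihood ratio for E1 = 0.73/0.31 = 2.3548.
Likelihood ratio for E2 = 0.67/0.08 = 8.3750.
Posterior odds = prior odds × LR₁ × LR₂ = 1.1270.

Posterior odds ≈ 1.1270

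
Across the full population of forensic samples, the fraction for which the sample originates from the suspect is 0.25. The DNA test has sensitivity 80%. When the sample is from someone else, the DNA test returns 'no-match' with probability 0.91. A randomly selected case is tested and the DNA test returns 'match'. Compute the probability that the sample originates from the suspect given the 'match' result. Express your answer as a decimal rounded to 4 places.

Let H be the event that the sample originates from the suspect. P(H) = 0.25, so P(¬H) = 0.75. With E the 'match' result, P(E|H) = 0.8 and P(E|¬H) = 0.09.
P(E) = 0.8·0.25 + 0.09·0.75 = 0.20000 + 0.067500 = 0.26750.
By Bayes' theorem, P(H|E) = 0.20000 / 0.26750 = 0.7477.

P(H | E) ≈ 0.7477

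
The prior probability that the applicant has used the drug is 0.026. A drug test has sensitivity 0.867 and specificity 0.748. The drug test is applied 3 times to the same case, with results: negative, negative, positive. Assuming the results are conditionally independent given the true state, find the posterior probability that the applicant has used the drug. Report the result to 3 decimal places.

Let H be the event that the applicant has used the drug; start with P(H) = 0.026. P('positive'|H) = 0.867, P('positive'|¬H) = 0.252.
Update on result 1 ('negative'): P(H) ← 0.133·0.0260 / (0.133·0.0260 + 0.748·0.9740) = 0.0034580/0.73201 = 0.0047.
Update on result 2 ('negative'): P(H) ← 0.133·0.0047 / (0.133·0.0047 + 0.748·0.9953) = 0.00062829/0.74509 = 0.0008.
Update on result 3 ('positive'): P(H) ← 0.867·0.0008 / (0.867·0.0008 + 0.252·0.9992) = 0.00073108/0.25252 = 0.0029.

Posterior P(H) ≈ 0.003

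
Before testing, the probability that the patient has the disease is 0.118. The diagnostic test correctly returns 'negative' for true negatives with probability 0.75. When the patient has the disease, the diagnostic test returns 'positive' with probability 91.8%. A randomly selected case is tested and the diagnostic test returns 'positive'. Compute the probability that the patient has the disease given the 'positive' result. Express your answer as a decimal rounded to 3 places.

P(H | E) ≈ 0.329

Let H be the event that the patient has the disease. P(H) = 0.118, so P(¬H) = 0.882. With E the 'positive' result, P(E|H) = 0.918 and P(E|¬H) = 0.25.
P(E) = 0.918·0.118 + 0.25·0.882 = 0.10832 + 0.22050 = 0.32882.
By Bayes' theorem, P(H|E) = 0.10832 / 0.32882 = 0.329.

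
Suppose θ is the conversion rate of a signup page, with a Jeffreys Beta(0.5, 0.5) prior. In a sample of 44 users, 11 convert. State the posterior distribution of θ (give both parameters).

The binomial likelihood is conjugate to the Beta prior: with 11 successes and 33 failures, the posterior is Beta(0.5+11, 0.5+33) = Beta(11.5, 33.5).

Posterior: Beta(11.5, 33.5)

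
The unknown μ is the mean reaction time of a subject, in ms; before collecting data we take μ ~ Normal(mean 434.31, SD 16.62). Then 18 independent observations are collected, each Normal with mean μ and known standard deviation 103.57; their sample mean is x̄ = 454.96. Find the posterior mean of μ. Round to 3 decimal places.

Posterior mean ≈ 440.850

With known σ, the Normal prior is conjugate. Weight on the data is w = (n/σ²)/(n/σ² + 1/τ₀²) = 0.00167805/(0.00167805+0.00362024) = 0.31671.
Posterior mean = w·x̄ + (1−w)·μ₀ = 0.31671·454.96 + 0.68329·434.31 = 440.850.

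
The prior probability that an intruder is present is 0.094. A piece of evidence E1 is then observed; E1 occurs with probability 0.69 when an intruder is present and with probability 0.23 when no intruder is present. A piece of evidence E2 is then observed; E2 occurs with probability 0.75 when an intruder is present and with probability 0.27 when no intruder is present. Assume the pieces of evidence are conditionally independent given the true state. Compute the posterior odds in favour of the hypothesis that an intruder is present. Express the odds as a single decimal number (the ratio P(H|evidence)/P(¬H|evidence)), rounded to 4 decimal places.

Prior odds = 0.094/(1−0.094) = 0.10375. In log-odds, ln(0.10375) = -2.2657.
Add log likelihood ratios: ln(3.0000) + ln(2.7778) = 2.1203.
Posterior log-odds = -0.14548, so posterior odds = exp(-0.14548) = 0.86461.

Posterior odds ≈ 0.8646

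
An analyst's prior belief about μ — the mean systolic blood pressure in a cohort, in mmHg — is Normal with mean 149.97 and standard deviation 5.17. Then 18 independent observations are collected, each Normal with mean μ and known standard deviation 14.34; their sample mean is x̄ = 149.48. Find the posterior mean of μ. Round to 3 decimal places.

Prior precision 1/τ₀² = 1/5.17² = 0.0374127; data precision n/σ² = 18/14.34² = 0.0875335.
Posterior precision = 0.0374127 + 0.0875335 = 0.124946.
Posterior mean = (0.0374127·149.97 + 0.0875335·149.48) / 0.124946 = 149.627.

Posterior mean ≈ 149.627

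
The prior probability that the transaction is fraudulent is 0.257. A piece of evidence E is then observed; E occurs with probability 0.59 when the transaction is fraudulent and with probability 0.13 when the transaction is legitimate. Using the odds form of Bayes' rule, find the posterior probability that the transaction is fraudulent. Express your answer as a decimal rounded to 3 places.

Prior odds = 0.257/(1−0.257) = 0.34590.
Likelihood ratio for E = 0.59/0.13 = 4.5385.
Posterior odds = prior odds × LR = 1.5698.
Posterior probability = odds/(1+odds) = 1.5698/2.5698 = 0.611.

Posterior probability ≈ 0.611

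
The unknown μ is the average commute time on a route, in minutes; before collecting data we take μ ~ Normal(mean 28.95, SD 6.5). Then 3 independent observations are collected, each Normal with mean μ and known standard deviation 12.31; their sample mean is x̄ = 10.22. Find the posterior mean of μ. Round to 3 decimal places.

Posterior mean ≈ 20.419

Prior precision 1/τ₀² = 1/6.5² = 0.0236686; data precision n/σ² = 3/12.31² = 0.0197973.
Posterior precision = 0.0236686 + 0.0197973 = 0.0434659.
Posterior mean = (0.0236686·28.95 + 0.0197973·10.22) / 0.0434659 = 20.419.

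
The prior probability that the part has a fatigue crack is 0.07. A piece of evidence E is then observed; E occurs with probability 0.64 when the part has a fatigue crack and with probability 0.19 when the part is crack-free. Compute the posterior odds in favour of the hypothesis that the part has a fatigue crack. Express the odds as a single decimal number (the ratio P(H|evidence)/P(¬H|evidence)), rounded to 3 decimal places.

Prior odds = 0.07/(1−0.07) = 0.075269.
Likelihood ratio for E = 0.64/0.19 = 3.3684.
Posterior odds = prior odds × LR = 0.25354.

Posterior odds ≈ 0.254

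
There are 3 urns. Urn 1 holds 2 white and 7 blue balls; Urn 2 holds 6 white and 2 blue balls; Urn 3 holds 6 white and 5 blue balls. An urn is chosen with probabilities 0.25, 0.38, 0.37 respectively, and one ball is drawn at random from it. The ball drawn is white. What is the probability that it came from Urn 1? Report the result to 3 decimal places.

Posterior probability ≈ 0.102

Tabulate prior·likelihood by source: [1] prior 0.25, lik 0.2222, product 0.05556; [2] prior 0.38, lik 0.75, product 0.2850; [3] prior 0.37, lik 0.5455, product 0.2018.
Normalizing constant = 0.54237; the posterior for Urn 1 is its product over the sum, 0.05556/0.54237 = 0.102.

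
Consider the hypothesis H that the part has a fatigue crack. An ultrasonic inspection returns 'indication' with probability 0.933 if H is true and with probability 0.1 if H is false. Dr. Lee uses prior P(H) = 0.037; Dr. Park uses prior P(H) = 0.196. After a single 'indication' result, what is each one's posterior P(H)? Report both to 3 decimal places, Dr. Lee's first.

Dr. Lee: 0.264; Dr. Park: 0.695

The likelihood ratio for an 'indication' result is 0.933/0.1 = 9.3300.
Dr. Lee: prior odds 0.037/0.963 = 0.038422; posterior odds 0.35847; posterior probability 0.264.
Dr. Park: prior odds 0.196/0.804 = 0.24378; posterior odds 2.2745; posterior probability 0.695.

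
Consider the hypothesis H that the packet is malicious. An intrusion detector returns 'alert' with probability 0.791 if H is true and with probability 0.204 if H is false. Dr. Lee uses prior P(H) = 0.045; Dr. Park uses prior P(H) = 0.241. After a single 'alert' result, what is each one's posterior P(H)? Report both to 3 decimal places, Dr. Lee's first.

P('+'|H) = 0.791, P('+'|¬H) = 0.204.
Dr. Lee: numerator 0.791·0.045 = 0.035595; evidence = 0.035595+0.204·0.955 = 0.23041; posterior = 0.154.
Dr. Park: numerator 0.791·0.241 = 0.19063; evidence = 0.19063+0.204·0.759 = 0.34547; posterior = 0.552.

Dr. Lee: 0.154; Dr. Park: 0.552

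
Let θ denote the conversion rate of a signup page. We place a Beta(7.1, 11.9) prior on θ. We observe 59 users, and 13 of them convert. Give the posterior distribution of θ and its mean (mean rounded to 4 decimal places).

Observing 13 successes and 46 failures updates Beta(7.1, 11.9) by adding the success and failure counts to the two shape parameters: α = 7.1+13 = 20.1, β = 11.9+46 = 57.9.
E[θ | data] = 20.1/(20.1+57.9) = 0.2577.

Posterior: Beta(20.1, 57.9); mean ≈ 0.2577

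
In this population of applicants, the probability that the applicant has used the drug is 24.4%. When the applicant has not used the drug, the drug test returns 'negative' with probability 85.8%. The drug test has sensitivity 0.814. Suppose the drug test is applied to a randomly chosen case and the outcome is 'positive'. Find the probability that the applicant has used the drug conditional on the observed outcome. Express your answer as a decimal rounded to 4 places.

P(H | E) ≈ 0.6491

Let H be the event that the applicant has used the drug. P(H) = 0.244, so P(¬H) = 0.756. With E the 'positive' result, P(E|H) = 0.814 and P(E|¬H) = 0.142.
P(E) = 0.814·0.244 + 0.142·0.756 = 0.19862 + 0.10735 = 0.30597.
By Bayes' theorem, P(H|E) = 0.19862 / 0.30597 = 0.6491.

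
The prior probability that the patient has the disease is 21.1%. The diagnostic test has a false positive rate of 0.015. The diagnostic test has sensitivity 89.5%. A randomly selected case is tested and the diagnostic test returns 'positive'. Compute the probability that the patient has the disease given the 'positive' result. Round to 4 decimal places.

Write H for 'the patient has the disease'. Prior odds H:¬H = 0.211/0.789 = 0.26743. For the 'positive' outcome, the likelihood ratio is 0.895/0.015 = 59.667.
Posterior odds = 0.26743 × 59.667 = 15.956, so P(H|E) = 15.956/(1+15.956) = 0.9410.

P(H | E) ≈ 0.9410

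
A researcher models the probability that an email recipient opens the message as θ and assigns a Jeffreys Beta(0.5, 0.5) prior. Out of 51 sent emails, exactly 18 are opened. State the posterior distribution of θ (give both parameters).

Observing 18 successes and 33 failures updates Beta(0.5, 0.5) by adding the success and failure counts to the two shape parameters: α = 0.5+18 = 18.5, β = 0.5+33 = 33.5.

Posterior: Beta(18.5, 33.5)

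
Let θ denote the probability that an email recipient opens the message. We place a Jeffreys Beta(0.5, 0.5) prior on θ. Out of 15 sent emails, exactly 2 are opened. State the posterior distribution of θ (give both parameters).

The binomial likelihood is conjugate to the Beta prior: with 2 successes and 13 failures, the posterior is Beta(0.5+2, 0.5+13) = Beta(2.5, 13.5).

Posterior: Beta(2.5, 13.5)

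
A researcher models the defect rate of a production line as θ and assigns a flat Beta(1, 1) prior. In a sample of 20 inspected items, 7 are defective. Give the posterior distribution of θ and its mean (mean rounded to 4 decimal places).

The binomial likelihood is conjugate to the Beta prior: with 7 successes and 13 failures, the posterior is Beta(1+7, 1+13) = Beta(8, 14).
Posterior mean = α/(α+β) = 8/22 = 0.3636.

Posterior: Beta(8, 14); mean ≈ 0.3636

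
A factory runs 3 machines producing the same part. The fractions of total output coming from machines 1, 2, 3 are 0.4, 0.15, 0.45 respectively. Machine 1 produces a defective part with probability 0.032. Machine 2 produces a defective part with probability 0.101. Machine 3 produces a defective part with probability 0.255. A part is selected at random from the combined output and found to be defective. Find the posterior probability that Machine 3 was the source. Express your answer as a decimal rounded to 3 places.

P(defective|M1) = 0.032; P(defective|M2) = 0.101; P(defective|M3) = 0.255.
Prior × likelihood for each source: 0.4·0.032=0.01280, 0.15·0.101=0.01515, 0.45·0.255=0.1148. Summing gives P(defective) = 0.14270.
P(Machine 3 | defective) = 0.1148 / 0.14270 = 0.804.

Posterior probability ≈ 0.804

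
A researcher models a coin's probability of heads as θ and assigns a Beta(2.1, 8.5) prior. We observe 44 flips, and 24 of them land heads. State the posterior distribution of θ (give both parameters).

Posterior: Beta(26.1, 28.5)

The binomial likelihood is conjugate to the Beta prior: with 24 successes and 20 failures, the posterior is Beta(2.1+24, 8.5+20) = Beta(26.1, 28.5).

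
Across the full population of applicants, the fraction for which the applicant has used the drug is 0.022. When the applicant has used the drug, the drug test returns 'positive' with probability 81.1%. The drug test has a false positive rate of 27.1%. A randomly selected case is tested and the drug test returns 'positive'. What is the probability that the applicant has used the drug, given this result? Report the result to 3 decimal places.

P(H | E) ≈ 0.063

Let H be the event that the applicant has used the drug. P(H) = 0.022, so P(¬H) = 0.978. With E the 'positive' result, P(E|H) = 0.811 and P(E|¬H) = 0.271.
P(E) = 0.811·0.022 + 0.271·0.978 = 0.017842 + 0.26504 = 0.28288.
By Bayes' theorem, P(H|E) = 0.017842 / 0.28288 = 0.063.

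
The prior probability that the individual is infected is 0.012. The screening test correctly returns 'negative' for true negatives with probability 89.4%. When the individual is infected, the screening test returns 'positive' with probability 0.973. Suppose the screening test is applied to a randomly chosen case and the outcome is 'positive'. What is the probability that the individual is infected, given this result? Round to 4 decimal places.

Write H for 'the individual is infected'. Prior odds H:¬H = 0.012/0.988 = 0.012146. For the 'positive' outcome, the likelihood ratio is 0.973/0.106 = 9.1792.
Posterior odds = 0.012146 × 9.1792 = 0.11149, so P(H|E) = 0.11149/(1+0.11149) = 0.1003.

P(H | E) ≈ 0.1003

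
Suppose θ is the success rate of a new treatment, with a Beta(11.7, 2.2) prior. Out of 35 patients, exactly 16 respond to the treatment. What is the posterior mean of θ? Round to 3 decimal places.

Posterior mean ≈ 0.566

The binomial likelihood is conjugate to the Beta prior: with 16 successes and 19 failures, the posterior is Beta(11.7+16, 2.2+19) = Beta(27.7, 21.2).
E[θ | data] = 27.7/(27.7+21.2) = 0.566.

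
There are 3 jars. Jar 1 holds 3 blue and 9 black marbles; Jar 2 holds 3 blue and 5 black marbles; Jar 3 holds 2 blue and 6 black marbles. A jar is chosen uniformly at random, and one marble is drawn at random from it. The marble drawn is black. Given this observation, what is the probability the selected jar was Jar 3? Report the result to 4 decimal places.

P(black|Jar 1) = 0.75; P(black|Jar 2) = 0.625; P(black|Jar 3) = 0.75.
Prior × likelihood for each source: 0.333333·0.75=0.2500, 0.333333·0.625=0.2083, 0.333333·0.75=0.2500. Summing gives P(black) = 0.70833.
P(Jar 3 | black) = 0.2500 / 0.70833 = 0.3529.

Posterior probability ≈ 0.3529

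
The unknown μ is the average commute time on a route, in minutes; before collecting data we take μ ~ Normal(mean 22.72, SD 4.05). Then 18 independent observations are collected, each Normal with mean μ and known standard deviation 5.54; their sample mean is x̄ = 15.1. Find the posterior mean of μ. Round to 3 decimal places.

Prior precision 1/τ₀² = 1/4.05² = 0.0609663; data precision n/σ² = 18/5.54² = 0.586480.
Posterior precision = 0.0609663 + 0.586480 = 0.647446.
Posterior mean = (0.0609663·22.72 + 0.586480·15.1) / 0.647446 = 15.818.

Posterior mean ≈ 15.818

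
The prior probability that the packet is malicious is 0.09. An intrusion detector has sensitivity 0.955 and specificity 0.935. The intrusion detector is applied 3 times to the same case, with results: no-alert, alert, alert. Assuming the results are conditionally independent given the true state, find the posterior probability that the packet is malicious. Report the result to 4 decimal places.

With H the event that the packet is malicious, the joint likelihood of the observed sequence is P(data|H) = 0.045·0.955·0.955 = 0.041041 and P(data|¬H) = 0.935·0.065·0.065 = 0.0039504.
Bayes: P(H|data) = 0.09·0.041041 / (0.09·0.041041 + 0.91·0.0039504) = 0.0036937/0.0072885 = 0.5068.

Posterior P(H) ≈ 0.5068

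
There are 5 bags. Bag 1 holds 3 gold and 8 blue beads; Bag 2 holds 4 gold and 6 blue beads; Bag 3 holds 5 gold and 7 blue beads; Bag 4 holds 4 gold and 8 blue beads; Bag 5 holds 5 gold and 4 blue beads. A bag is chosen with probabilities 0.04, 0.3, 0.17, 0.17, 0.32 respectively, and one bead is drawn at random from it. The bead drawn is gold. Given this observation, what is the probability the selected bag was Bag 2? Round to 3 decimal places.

P(gold|Bag 1) = 0.2727; P(gold|Bag 2) = 0.4; P(gold|Bag 3) = 0.4167; P(gold|Bag 4) = 0.3333; P(gold|Bag 5) = 0.5556.
Prior × likelihood for each source: 0.04·0.2727=0.01091, 0.3·0.4=0.1200, 0.17·0.4167=0.07083, 0.17·0.3333=0.05667, 0.32·0.5556=0.1778. Summing gives P(gold) = 0.43619.
P(Bag 2 | gold) = 0.1200 / 0.43619 = 0.275.

Posterior probability ≈ 0.275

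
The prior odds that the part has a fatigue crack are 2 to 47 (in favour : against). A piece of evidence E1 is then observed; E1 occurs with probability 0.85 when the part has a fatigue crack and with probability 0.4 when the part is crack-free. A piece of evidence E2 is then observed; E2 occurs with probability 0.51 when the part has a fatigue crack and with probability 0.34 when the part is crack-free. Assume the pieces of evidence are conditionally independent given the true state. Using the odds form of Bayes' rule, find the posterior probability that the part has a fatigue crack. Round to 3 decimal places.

Prior odds = 2/47 = 0.042553. In log-odds, ln(0.042553) = -3.1570.
Add log likelihood ratios: ln(2.1250) + ln(1.5000) = 1.1592.
Posterior log-odds = -1.9978, so posterior odds = exp(-1.9978) = 0.13564. Converting, P(H|E) = 0.13564/1.1356 = 0.119.

Posterior probability ≈ 0.119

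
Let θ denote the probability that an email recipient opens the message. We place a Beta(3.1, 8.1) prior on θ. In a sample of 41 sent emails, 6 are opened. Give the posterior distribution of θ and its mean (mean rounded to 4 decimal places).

The binomial likelihood is conjugate to the Beta prior: with 6 successes and 35 failures, the posterior is Beta(3.1+6, 8.1+35) = Beta(9.1, 43.1).
Posterior mean = α/(α+β) = 9.1/52.2 = 0.1743.

Posterior: Beta(9.1, 43.1); mean ≈ 0.1743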